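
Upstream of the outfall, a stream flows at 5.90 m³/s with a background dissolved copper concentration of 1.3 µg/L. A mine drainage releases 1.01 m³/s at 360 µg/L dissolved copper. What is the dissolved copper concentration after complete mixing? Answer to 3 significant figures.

53.7 µg/L

After mixing, C = (5.900·1.300 + 1.010·360.0) / 6.910 = 371.3/6.910 = 53.73 µg/L.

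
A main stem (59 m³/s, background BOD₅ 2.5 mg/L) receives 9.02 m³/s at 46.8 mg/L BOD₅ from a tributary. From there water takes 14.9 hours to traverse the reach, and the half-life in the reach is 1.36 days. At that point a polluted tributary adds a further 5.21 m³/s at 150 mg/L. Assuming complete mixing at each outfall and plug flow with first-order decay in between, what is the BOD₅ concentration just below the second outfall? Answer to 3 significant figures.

Mass balance: C = (59.00·2.500 + 9.020·46.80) / 68.02 = 569.6/68.02 = 8.375 mg/L; combined flow 68.02 m³/s.
Half-life 1.36 d → k = ln 2 / 1.36 = 0.5097 d⁻¹.
Applying C = C₀e^(−kt): 8.375 × 0.7288 = 6.103 mg/L.
Second outfall: C = (68.02·6.103 + 5.210·150.0)/73.23 = 16.34 mg/L.

16.3 mg/L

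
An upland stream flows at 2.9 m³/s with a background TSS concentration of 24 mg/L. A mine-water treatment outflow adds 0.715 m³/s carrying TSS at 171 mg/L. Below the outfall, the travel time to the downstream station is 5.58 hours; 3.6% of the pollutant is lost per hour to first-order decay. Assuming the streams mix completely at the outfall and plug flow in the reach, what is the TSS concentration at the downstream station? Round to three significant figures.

43.3 mg/L

Mass balance: C = (2.900·24.00 + 0.7150·171.0) / 3.615 = 191.9/3.615 = 53.07 mg/L.
3.6%/h lost → k = −ln(1 − 0.036) = 0.03666 h⁻¹.
After decay, C = 53.07 × e^(−kt) = 53.07 × 0.8150 = 43.26 mg/L.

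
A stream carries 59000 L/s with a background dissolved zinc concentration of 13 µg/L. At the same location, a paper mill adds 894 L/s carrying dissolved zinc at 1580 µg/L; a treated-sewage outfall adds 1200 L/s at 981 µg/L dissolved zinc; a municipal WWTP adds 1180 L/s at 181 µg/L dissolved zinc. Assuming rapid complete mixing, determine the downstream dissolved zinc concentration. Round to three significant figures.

Flow-weighted average: C = (59000·13.00 + 894.0·1580 + 1200·981.0 + 1180·181.0) / 62270 = 3570000/62270 = 57.33 µg/L.

57.3 µg/L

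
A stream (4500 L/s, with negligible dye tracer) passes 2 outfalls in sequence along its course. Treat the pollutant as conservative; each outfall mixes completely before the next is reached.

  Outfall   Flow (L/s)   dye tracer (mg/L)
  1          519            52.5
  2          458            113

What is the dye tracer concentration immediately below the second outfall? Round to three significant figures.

14.4 mg/L

Outfall 1: combined Q = 5019 L/s; C = (4500·0 + 519.0·52.50)/5019 = 5.429 mg/L.
Outfall 2: combined Q = 5477 L/s; C = (5019·5.429 + 458.0·113.0)/5477 = 14.42 mg/L.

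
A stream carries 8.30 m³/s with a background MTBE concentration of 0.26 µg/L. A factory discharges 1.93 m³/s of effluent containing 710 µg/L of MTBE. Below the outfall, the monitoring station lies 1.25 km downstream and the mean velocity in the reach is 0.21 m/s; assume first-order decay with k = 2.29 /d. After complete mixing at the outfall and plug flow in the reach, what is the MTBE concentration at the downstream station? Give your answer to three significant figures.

Mass balance: C = (8.300·0.2600 + 1.930·710.0) / 10.23 = 1372/10.23 = 134.2 µg/L.
Travel time t = 1.25·1000 / 0.21 = 5952 s = 1.653 h.
Decay over the reach: 134.2·exp(−kt) = 134.2·0.8540 = 114.6 µg/L.

115 µg/L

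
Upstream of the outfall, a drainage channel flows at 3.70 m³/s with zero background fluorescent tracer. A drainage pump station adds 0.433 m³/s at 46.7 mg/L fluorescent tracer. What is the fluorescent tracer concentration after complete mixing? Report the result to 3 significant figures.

4.89 mg/L

Mixed concentration C = ΣQC/ΣQ = (3.700·0 + 0.4330·46.70) / 4.133 = 20.22/4.133 = 4.893 mg/L.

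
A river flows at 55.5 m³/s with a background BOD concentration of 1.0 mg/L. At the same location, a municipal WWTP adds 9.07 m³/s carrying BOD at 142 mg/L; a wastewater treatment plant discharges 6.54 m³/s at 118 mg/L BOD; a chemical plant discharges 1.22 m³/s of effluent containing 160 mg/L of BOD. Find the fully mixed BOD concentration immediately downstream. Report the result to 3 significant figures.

Mass balance: C = (55.50·1.000 + 9.070·142.0 + 6.540·118.0 + 1.220·160.0) / 72.33 = 2310/72.33 = 31.94 mg/L.

31.9 mg/L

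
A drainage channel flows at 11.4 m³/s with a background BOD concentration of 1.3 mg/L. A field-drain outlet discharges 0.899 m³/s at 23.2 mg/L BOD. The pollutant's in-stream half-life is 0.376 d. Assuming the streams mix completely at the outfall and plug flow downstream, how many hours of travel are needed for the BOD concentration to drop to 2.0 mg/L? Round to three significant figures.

4.84 h

Conservation of mass: C = (11.40·1.300 + 0.8990·23.20) / 12.30 = 35.68/12.30 = 2.901 mg/L.
Half-life 0.376 d → k = ln 2 / 0.376 = 1.843 d⁻¹.
2.901·exp(−k·t) = 2.0 → t = ln(2.901/2.0)/k = 17430 s = 4.841 h.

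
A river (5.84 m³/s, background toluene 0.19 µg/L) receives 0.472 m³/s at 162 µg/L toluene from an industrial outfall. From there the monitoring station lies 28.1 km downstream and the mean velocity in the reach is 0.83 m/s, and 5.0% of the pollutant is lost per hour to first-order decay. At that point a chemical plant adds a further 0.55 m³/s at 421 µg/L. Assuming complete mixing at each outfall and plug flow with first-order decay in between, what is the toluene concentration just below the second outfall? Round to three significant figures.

Conservation of mass: C = (5.840·0.1900 + 0.4720·162.0) / 6.312 = 77.57/6.312 = 12.29 µg/L; combined flow 6.312 m³/s.
Travel time t = 28.1·1000 / 0.83 = 33860 s = 9.404 h.
5.0%/h lost → k = −ln(1 − 0.05) = 0.05129 h⁻¹.
First-order decay: C = 12.29·exp(−k·t) = 12.29·0.6173 = 7.587 µg/L.
Second outfall: C = (6.312·7.587 + 0.5500·421.0)/6.862 = 40.72 µg/L.

40.7 µg/L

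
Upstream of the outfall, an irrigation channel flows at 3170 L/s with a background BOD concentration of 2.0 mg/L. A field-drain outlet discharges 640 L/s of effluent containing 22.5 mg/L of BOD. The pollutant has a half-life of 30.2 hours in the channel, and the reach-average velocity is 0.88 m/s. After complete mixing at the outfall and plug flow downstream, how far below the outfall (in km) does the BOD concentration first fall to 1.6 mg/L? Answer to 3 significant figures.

Conservation of mass: C = (3170·2.000 + 640.0·22.50) / 3810 = 20740/3810 = 5.444 mg/L.
Half-life 30.2 h → k = ln 2 / 30.2 = 0.02295 h⁻¹ = 0.5508 d⁻¹.
Set 5.444·exp(−k·t) = 1.6 → t = ln(5.444/1.6)/k = 192100 s = 53.35 h.
Distance = v·t = 0.88·192100 = 169000 m = 169.0 km.

169 km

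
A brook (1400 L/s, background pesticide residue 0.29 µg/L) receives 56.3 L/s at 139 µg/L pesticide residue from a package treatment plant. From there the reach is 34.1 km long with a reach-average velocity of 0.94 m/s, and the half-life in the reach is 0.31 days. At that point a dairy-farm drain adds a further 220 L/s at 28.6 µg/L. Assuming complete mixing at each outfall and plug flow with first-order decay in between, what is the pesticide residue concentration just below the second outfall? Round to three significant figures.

Mass balance: C = (1400·0.2900 + 56.30·139.0) / 1456 = 8232/1456 = 5.652 µg/L; combined flow 1456 L/s.
Travel time t = 34.1·1000 / 0.94 = 36280 s = 10.08 h.
Half-life 0.31 d → k = ln 2 / 0.31 = 2.236 d⁻¹.
Applying C = C₀e^(−kt): 5.652 × 0.3911 = 2.211 µg/L.
At the second outfall, C = (1456·2.211 + 220.0·28.60) / (1456 + 220.0) = 5.674 µg/L.

5.67 µg/L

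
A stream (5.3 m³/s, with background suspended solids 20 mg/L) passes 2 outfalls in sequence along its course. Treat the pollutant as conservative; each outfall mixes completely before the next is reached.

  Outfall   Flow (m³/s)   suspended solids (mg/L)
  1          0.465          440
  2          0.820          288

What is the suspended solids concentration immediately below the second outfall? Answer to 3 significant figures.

Outfall 1: combined Q = 5.765 m³/s; C = (5.300·20.00 + 0.4650·440.0)/5.765 = 53.88 mg/L.
Outfall 2: combined Q = 6.585 m³/s; C = (5.765·53.88 + 0.8200·288.0)/6.585 = 83.03 mg/L.

83.0 mg/L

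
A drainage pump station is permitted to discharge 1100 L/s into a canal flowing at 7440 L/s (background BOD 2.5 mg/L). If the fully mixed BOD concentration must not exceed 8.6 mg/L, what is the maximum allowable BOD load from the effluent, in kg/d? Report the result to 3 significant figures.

4740 kg/d

Mass balance at the limit: 7440·2.500 + 1100·Cₑ = 8540·8.6 → Cₑ = 49.86 mg/L.
1100 L/s = 1.100 m³/s. Load = 1.100 m³/s × 49.86 g/m³ × 86 400 s/d = 4739 kg/d.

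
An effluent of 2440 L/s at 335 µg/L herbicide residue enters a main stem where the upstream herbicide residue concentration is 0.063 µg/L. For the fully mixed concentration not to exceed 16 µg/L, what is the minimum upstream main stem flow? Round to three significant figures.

48800 L/s

Set C_mix = 16: (Q·0.06300 + 2440·335.0) / (Q + 2440) = 16
→ Q = 2440·(335.0 − 16)/(16 − 0.06300) = 48840 L/s.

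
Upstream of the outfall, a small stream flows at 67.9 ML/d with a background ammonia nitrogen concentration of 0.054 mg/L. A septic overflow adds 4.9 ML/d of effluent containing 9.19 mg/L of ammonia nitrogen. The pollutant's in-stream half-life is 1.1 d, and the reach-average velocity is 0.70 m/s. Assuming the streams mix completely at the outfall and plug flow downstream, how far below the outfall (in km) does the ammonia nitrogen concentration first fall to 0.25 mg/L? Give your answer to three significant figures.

94.5 km

Mixed concentration C = ΣQC/ΣQ = (67.90·0.05400 + 4.900·9.190) / 72.80 = 48.70/72.80 = 0.6689 mg/L.
Half-life 1.1 d → k = ln 2 / 1.1 = 0.6301 d⁻¹.
Set 0.6689·exp(−k·t) = 0.25 → t = ln(0.6689/0.25)/k = 134900 s = 37.49 h.
Distance = v·t = 0.70·134900 = 94460 m = 94.46 km.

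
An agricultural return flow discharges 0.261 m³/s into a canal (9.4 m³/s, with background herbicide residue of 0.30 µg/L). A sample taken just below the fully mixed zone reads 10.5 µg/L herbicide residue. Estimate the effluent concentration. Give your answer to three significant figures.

378 µg/L

Mass balance: 9.400·0.3000 + 0.2610·Cₑ = 9.661·10.50
→ Cₑ = (9.661·10.50 − 9.400·0.3000) / 0.2610 = 377.9 µg/L.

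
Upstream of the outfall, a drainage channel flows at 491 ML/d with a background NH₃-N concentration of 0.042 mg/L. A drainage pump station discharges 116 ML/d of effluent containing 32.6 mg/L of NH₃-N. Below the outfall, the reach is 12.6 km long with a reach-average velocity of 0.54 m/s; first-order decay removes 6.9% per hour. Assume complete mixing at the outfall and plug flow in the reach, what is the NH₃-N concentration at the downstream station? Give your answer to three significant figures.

3.94 mg/L

Mass balance: C = (491.0·0.04200 + 116.0·32.60) / 607.0 = 3802/607.0 = 6.264 mg/L.
Travel time t = 12.6·1000 / 0.54 = 23330 s = 6.481 h.
6.9%/h lost → k = −ln(1 − 0.069) = 0.07150 h⁻¹.
Applying C = C₀e^(−kt): 6.264 × 0.6291 = 3.941 mg/L.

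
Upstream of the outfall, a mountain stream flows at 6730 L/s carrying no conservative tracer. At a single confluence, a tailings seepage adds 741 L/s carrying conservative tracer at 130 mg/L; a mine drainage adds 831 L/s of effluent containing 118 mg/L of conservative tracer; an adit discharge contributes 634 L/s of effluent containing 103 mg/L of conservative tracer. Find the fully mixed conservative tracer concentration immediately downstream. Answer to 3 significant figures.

29.1 mg/L

Mass balance: C = (6730·0 + 741.0·130.0 + 831.0·118.0 + 634.0·103.0) / 8936 = 259700/8936 = 29.06 mg/L.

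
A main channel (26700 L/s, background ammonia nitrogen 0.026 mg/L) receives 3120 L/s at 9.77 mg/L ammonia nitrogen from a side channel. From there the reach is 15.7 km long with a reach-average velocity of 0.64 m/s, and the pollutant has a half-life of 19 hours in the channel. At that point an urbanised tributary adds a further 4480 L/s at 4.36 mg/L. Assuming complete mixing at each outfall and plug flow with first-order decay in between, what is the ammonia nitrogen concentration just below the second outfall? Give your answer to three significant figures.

1.28 mg/L

Mass balance: C = (26700·0.02600 + 3120·9.770) / 29820 = 31180/29820 = 1.045 mg/L; combined flow 29820 L/s.
Travel time t = 15.7·1000 / 0.64 = 24530 s = 6.814 h.
Half-life 19 h → k = ln 2 / 19 = 0.03648 h⁻¹ = 0.8756 d⁻¹.
Decay over the reach: 1.045·exp(−kt) = 1.045·0.7799 = 0.8154 mg/L.
At the second outfall, C = (29820·0.8154 + 4480·4.360) / (29820 + 4480) = 1.278 mg/L.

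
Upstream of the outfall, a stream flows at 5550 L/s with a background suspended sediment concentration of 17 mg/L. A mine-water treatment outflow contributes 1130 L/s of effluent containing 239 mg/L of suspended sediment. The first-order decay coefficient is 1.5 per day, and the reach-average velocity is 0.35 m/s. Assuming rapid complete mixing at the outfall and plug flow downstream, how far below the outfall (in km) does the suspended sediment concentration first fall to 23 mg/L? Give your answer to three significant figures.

After mixing, C = (5550·17.00 + 1130·239.0) / 6680 = 364400/6680 = 54.55 mg/L.
Set 54.55·exp(−k·t) = 23 → t = ln(54.55/23)/k = 49750 s = 13.82 h.
Distance = v·t = 0.35·49750 = 17410 m = 17.41 km.

17.4 km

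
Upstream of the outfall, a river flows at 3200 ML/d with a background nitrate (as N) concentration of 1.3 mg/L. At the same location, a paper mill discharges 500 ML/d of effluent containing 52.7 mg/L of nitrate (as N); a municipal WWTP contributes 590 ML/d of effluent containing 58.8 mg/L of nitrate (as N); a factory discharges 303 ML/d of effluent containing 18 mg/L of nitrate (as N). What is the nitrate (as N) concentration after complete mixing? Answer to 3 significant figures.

15.4 mg/L

Mixed concentration C = ΣQC/ΣQ = (3200·1.300 + 500.0·52.70 + 590.0·58.80 + 303.0·18.00) / 4593 = 70660/4593 = 15.38 mg/L.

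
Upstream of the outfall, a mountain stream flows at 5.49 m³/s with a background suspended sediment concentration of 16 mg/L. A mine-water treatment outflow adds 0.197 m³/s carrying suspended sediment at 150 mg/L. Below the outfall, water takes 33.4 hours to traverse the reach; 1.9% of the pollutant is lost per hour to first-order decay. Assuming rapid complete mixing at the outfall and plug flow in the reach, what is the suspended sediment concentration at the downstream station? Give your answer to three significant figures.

After mixing, C = (5.490·16.00 + 0.1970·150.0) / 5.687 = 117.4/5.687 = 20.64 mg/L.
1.9%/h lost → k = −ln(1 − 0.019) = 0.01918 h⁻¹.
Decay over the reach: 20.64·exp(−kt) = 20.64·0.5269 = 10.88 mg/L.

10.9 mg/L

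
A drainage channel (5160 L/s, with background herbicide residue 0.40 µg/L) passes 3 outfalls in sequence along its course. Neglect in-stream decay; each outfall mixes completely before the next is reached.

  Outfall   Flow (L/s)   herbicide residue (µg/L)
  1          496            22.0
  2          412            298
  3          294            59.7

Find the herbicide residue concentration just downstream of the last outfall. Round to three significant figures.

24.1 µg/L

After outfall 1: Q = 5160 + 496.0 = 5656 L/s; C = (5160·0.4000 + 496.0·22.00)/5656 = 2.294 µg/L.
After outfall 2: Q = 5656 + 412.0 = 6068 L/s; C = (5656·2.294 + 412.0·298.0)/6068 = 22.37 µg/L.
After outfall 3: Q = 6068 + 294.0 = 6362 L/s; C = (6068·22.37 + 294.0·59.70)/6362 = 24.10 µg/L.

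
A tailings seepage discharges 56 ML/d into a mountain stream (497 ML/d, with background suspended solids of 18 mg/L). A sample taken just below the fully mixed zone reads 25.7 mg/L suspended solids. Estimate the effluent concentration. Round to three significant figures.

94.0 mg/L

Mass balance: 497.0·18.00 + 56.00·Cₑ = 553.0·25.70
→ Cₑ = (553.0·25.70 − 497.0·18.00) / 56.00 = 94.04 mg/L.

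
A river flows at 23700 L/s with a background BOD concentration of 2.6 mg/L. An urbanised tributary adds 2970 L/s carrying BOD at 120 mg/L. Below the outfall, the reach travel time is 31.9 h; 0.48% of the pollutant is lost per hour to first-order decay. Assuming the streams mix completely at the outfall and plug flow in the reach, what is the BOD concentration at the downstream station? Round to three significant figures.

13.4 mg/L

Flow-weighted average: C = (23700·2.600 + 2970·120.0) / 26670 = 418000/26670 = 15.67 mg/L.
0.48%/h lost → k = −ln(1 − 0.0048) = 0.004812 h⁻¹.
Decay over the reach: 15.67·exp(−kt) = 15.67·0.8577 = 13.44 mg/L.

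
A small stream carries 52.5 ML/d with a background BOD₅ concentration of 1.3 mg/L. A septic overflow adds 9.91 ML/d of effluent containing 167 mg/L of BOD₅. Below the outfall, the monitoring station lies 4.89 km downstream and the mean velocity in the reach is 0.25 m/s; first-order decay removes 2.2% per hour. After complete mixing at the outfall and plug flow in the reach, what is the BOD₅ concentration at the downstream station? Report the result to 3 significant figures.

24.5 mg/L

Flow-weighted average: C = (52.50·1.300 + 9.910·167.0) / 62.41 = 1723/62.41 = 27.61 mg/L.
Travel time t = 4.89·1000 / 0.25 = 19560 s = 5.433 h.
2.2%/h lost → k = −ln(1 − 0.022) = 0.02225 h⁻¹.
Decay over the reach: 27.61·exp(−kt) = 27.61·0.8862 = 24.47 mg/L.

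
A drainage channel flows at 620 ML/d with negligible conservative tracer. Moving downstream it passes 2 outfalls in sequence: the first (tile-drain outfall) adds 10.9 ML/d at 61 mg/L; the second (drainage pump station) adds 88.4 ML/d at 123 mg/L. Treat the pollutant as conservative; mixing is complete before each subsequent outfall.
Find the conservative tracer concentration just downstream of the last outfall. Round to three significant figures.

Outfall 1: combined Q = 630.9 ML/d; C = (620.0·0 + 10.90·61.00)/630.9 = 1.054 mg/L.
Outfall 2: combined Q = 719.3 ML/d; C = (630.9·1.054 + 88.40·123.0)/719.3 = 16.04 mg/L.

16.0 mg/L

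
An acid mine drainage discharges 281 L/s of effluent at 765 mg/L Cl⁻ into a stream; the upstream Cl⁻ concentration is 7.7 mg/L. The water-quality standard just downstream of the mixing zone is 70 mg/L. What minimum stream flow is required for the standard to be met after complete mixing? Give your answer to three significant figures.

3130 L/s

Set C_mix = 70: (Q·7.700 + 281.0·765.0) / (Q + 281.0) = 70
→ Q = 281.0·(765.0 − 70)/(70 − 7.700) = 3135 L/s.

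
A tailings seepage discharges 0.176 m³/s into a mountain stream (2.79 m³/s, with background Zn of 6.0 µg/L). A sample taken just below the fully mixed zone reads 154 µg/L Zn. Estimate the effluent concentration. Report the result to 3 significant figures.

Mass balance: 2.790·6.000 + 0.1760·Cₑ = 2.966·154.0
→ Cₑ = (2.966·154.0 − 2.790·6.000) / 0.1760 = 2500 µg/L.

2500 µg/L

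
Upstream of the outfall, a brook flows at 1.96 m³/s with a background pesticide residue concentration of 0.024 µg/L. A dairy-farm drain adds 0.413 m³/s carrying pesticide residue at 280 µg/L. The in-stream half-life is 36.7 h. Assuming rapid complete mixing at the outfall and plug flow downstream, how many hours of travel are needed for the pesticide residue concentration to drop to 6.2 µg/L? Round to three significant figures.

109 h

Mixed concentration C = ΣQC/ΣQ = (1.960·0.02400 + 0.4130·280.0) / 2.373 = 115.7/2.373 = 48.75 µg/L.
Half-life 36.7 h → k = ln 2 / 36.7 = 0.01889 h⁻¹ = 0.4533 d⁻¹.
48.75·exp(−k·t) = 6.2 → t = ln(48.75/6.2)/k = 393100 s = 109.2 h.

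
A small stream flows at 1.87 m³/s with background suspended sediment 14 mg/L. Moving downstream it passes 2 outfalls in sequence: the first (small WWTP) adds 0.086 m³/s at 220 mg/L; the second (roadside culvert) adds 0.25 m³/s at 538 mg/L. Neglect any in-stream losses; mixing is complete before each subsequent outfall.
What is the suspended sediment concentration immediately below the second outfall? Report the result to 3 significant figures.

81.4 mg/L

Outfall 1: combined Q = 1.956 m³/s; C = (1.870·14.00 + 0.08600·220.0)/1.956 = 23.06 mg/L.
Outfall 2: combined Q = 2.206 m³/s; C = (1.956·23.06 + 0.2500·538.0)/2.206 = 81.41 mg/L.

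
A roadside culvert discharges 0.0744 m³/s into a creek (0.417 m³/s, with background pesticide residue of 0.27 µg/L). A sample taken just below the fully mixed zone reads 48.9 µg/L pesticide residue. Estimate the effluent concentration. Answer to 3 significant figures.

321 µg/L

Mass balance: 0.4170·0.2700 + 0.07440·Cₑ = 0.4914·48.90
→ Cₑ = (0.4914·48.90 − 0.4170·0.2700) / 0.07440 = 321.5 µg/L.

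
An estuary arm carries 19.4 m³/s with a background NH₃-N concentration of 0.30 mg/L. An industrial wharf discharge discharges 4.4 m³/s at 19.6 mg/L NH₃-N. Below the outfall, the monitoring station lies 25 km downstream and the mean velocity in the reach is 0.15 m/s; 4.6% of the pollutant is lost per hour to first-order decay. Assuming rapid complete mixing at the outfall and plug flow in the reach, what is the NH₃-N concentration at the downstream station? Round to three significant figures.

0.437 mg/L

Mass balance: C = (19.40·0.3000 + 4.400·19.60) / 23.80 = 92.06/23.80 = 3.868 mg/L.
Travel time t = 25·1000 / 0.15 = 166700 s = 46.30 h.
4.6%/h lost → k = −ln(1 − 0.046) = 0.04709 h⁻¹.
After decay, C = 3.868 × e^(−kt) = 3.868 × 0.1130 = 0.4372 mg/L.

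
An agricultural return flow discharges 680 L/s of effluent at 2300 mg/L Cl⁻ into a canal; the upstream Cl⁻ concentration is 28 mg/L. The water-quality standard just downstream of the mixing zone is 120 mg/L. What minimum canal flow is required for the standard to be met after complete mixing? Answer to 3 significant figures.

Set C_mix = 120: (Q·28.00 + 680.0·2300) / (Q + 680.0) = 120
→ Q = 680.0·(2300 − 120)/(120 − 28.00) = 16110 L/s.

16100 L/s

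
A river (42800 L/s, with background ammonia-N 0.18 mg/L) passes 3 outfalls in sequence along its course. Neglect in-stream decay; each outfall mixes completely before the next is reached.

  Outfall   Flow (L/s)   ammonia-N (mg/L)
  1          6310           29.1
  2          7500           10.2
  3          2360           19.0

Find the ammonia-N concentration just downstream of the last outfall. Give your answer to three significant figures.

After outfall 1: Q = 42800 + 6310 = 49110 L/s; C = (42800·0.1800 + 6310·29.10)/49110 = 3.896 mg/L.
After outfall 2: Q = 49110 + 7500 = 56610 L/s; C = (49110·3.896 + 7500·10.20)/56610 = 4.731 mg/L.
After outfall 3: Q = 56610 + 2360 = 58970 L/s; C = (56610·4.731 + 2360·19.00)/58970 = 5.302 mg/L.

5.30 mg/L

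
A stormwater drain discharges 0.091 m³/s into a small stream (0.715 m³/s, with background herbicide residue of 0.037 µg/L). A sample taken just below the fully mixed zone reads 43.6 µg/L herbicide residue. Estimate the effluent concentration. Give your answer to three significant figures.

386 µg/L

Mass balance: 0.7150·0.03700 + 0.09100·Cₑ = 0.8060·43.60
→ Cₑ = (0.8060·43.60 − 0.7150·0.03700) / 0.09100 = 385.9 µg/L.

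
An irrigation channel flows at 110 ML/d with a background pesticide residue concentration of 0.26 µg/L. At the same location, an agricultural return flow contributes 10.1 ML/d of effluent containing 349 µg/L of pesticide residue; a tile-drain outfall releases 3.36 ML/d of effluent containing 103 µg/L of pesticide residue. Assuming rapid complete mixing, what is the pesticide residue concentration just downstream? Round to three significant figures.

31.6 µg/L

Conservation of mass: C = (110.0·0.2600 + 10.10·349.0 + 3.360·103.0) / 123.5 = 3900/123.5 = 31.59 µg/L.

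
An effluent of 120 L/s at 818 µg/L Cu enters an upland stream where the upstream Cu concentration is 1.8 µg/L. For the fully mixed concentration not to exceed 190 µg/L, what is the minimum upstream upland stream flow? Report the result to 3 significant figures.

Set C_mix = 190: (Q·1.800 + 120.0·818.0) / (Q + 120.0) = 190
→ Q = 120.0·(818.0 − 190)/(190 − 1.800) = 400.4 L/s.

400 L/s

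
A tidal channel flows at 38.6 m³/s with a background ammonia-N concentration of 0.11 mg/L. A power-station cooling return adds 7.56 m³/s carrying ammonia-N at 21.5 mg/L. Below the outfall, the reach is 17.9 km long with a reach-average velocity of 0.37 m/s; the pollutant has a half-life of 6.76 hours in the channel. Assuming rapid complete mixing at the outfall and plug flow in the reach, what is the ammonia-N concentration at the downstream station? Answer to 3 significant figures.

Conservation of mass: C = (38.60·0.1100 + 7.560·21.50) / 46.16 = 166.8/46.16 = 3.613 mg/L.
Travel time t = 17.9·1000 / 0.37 = 48380 s = 13.44 h.
Half-life 6.76 h → k = ln 2 / 6.76 = 0.1025 h⁻¹ = 2.461 d⁻¹.
After decay, C = 3.613 × e^(−kt) = 3.613 × 0.2521 = 0.9109 mg/L.

0.911 mg/L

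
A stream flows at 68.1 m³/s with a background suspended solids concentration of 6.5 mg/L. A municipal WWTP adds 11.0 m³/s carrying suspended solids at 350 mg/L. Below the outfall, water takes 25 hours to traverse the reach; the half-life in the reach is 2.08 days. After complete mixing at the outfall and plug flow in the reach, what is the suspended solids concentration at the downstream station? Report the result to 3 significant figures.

38.4 mg/L

Flow-weighted average: C = (68.10·6.500 + 11.00·350.0) / 79.10 = 4293/79.10 = 54.27 mg/L.
Half-life 2.08 d → k = ln 2 / 2.08 = 0.3332 d⁻¹.
After decay, C = 54.27 × e^(−kt) = 54.27 × 0.7067 = 38.35 mg/L.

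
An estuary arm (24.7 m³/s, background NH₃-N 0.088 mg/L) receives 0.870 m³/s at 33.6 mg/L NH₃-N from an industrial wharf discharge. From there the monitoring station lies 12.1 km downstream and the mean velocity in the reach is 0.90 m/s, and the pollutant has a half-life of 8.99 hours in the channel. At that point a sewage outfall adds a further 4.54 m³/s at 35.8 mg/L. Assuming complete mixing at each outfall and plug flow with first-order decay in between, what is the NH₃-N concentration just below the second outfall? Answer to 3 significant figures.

6.18 mg/L

Mixed concentration C = ΣQC/ΣQ = (24.70·0.08800 + 0.8700·33.60) / 25.57 = 31.41/25.57 = 1.228 mg/L; combined flow 25.57 m³/s.
Travel time t = 12.1·1000 / 0.90 = 13440 s = 3.735 h.
Half-life 8.99 h → k = ln 2 / 8.99 = 0.07710 h⁻¹ = 1.850 d⁻¹.
After decay, C = 1.228 × e^(−kt) = 1.228 × 0.7498 = 0.9209 mg/L.
At the second outfall, C = (25.57·0.9209 + 4.540·35.80) / (25.57 + 4.540) = 6.180 mg/L.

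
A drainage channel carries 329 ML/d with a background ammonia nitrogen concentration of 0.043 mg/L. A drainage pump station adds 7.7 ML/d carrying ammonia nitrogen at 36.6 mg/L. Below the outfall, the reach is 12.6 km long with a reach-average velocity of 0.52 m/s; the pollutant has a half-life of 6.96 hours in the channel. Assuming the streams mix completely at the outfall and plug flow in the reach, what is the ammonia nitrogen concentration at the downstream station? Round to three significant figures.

0.450 mg/L

After mixing, C = (329.0·0.04300 + 7.700·36.60) / 336.7 = 296.0/336.7 = 0.8790 mg/L.
Travel time t = 12.6·1000 / 0.52 = 24230 s = 6.731 h.
Half-life 6.96 h → k = ln 2 / 6.96 = 0.09959 h⁻¹ = 2.390 d⁻¹.
Applying C = C₀e^(−kt): 0.8790 × 0.5115 = 0.4497 mg/L.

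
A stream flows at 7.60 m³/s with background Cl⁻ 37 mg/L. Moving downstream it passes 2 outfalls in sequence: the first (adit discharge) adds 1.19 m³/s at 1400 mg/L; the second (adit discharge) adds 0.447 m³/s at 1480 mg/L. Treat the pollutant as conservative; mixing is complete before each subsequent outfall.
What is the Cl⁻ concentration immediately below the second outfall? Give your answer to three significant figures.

Outfall 1: combined Q = 8.790 m³/s; C = (7.600·37.00 + 1.190·1400)/8.790 = 221.5 mg/L.
Outfall 2: combined Q = 9.237 m³/s; C = (8.790·221.5 + 0.4470·1480)/9.237 = 282.4 mg/L.

282 mg/L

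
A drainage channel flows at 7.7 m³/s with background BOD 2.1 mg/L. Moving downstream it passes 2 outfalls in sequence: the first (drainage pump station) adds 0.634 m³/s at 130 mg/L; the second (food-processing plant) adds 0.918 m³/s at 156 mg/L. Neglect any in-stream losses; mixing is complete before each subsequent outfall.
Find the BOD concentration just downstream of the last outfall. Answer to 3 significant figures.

26.1 mg/L

Below outfall 1: Q → 8.334 m³/s, C = (7.700·2.100 + 0.6340·130.0)/8.334 = 11.83 mg/L.
Below outfall 2: Q → 9.252 m³/s, C = (8.334·11.83 + 0.9180·156.0)/9.252 = 26.13 mg/L.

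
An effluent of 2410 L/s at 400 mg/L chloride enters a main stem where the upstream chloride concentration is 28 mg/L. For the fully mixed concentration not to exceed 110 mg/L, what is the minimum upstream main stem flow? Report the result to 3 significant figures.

8520 L/s

Set C_mix = 110: (Q·28.00 + 2410·400.0) / (Q + 2410) = 110
→ Q = 2410·(400.0 − 110)/(110 − 28.00) = 8523 L/s.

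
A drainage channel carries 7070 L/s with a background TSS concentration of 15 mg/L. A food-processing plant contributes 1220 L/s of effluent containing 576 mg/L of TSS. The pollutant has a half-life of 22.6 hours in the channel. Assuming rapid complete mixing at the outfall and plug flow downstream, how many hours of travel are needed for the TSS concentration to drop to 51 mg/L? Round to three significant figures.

21.1 h

Mixed concentration C = ΣQC/ΣQ = (7070·15.00 + 1220·576.0) / 8290 = 808800/8290 = 97.56 mg/L.
Half-life 22.6 h → k = ln 2 / 22.6 = 0.03067 h⁻¹ = 0.7361 d⁻¹.
97.56·exp(−k·t) = 51 → t = ln(97.56/51)/k = 76140 s = 21.15 h.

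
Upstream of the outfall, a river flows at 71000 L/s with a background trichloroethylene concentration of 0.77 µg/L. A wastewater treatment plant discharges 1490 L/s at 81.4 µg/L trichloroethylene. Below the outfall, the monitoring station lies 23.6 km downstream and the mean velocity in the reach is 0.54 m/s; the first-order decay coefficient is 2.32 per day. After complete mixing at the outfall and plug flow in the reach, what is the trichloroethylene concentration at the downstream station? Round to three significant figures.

0.751 µg/L

Flow-weighted average: C = (71000·0.7700 + 1490·81.40) / 72490 = 176000/72490 = 2.427 µg/L.
Travel time t = 23.6·1000 / 0.54 = 43700 s = 12.14 h.
Decay over the reach: 2.427·exp(−kt) = 2.427·0.3093 = 0.7507 µg/L.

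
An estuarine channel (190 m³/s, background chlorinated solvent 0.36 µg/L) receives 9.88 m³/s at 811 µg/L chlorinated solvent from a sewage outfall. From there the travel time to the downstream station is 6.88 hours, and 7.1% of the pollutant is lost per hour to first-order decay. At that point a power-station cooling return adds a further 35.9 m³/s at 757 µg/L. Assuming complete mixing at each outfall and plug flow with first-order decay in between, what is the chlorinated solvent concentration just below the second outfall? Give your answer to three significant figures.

Mass balance: C = (190.0·0.3600 + 9.880·811.0) / 199.9 = 8081/199.9 = 40.43 µg/L; combined flow 199.9 m³/s.
7.1%/h lost → k = −ln(1 − 0.071) = 0.07365 h⁻¹.
Applying C = C₀e^(−kt): 40.43 × 0.6025 = 24.36 µg/L.
At the second outfall, C = (199.9·24.36 + 35.90·757.0) / (199.9 + 35.90) = 135.9 µg/L.

136 µg/L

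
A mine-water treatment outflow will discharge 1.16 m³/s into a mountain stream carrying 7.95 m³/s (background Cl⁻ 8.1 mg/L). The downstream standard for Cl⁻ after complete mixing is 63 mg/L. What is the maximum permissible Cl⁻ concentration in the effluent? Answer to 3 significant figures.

439 mg/L

At the limit, (Qr·Cr + Qe·Cₑ)/(Qr + Qe) = 63:
Cₑ = (9.110·63 − 7.950·8.100) / 1.160 = 439.3 mg/L.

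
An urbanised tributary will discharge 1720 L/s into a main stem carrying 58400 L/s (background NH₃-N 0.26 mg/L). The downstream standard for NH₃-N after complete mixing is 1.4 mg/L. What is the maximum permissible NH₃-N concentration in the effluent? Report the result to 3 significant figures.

40.1 mg/L

At the limit, (Qr·Cr + Qe·Cₑ)/(Qr + Qe) = 1.4:
Cₑ = (60120·1.4 − 58400·0.2600) / 1720 = 40.11 mg/L.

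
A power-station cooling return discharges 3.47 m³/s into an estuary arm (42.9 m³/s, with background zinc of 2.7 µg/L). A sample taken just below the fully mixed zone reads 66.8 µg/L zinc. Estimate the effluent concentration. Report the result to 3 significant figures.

Mass balance: 42.90·2.700 + 3.470·Cₑ = 46.37·66.80
→ Cₑ = (46.37·66.80 − 42.90·2.700) / 3.470 = 859.3 µg/L.

859 µg/L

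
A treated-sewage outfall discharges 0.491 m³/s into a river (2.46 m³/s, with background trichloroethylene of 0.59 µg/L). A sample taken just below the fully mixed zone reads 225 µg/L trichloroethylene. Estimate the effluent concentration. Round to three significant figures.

Mass balance: 2.460·0.5900 + 0.4910·Cₑ = 2.951·225.0
→ Cₑ = (2.951·225.0 − 2.460·0.5900) / 0.4910 = 1349 µg/L.

1350 µg/L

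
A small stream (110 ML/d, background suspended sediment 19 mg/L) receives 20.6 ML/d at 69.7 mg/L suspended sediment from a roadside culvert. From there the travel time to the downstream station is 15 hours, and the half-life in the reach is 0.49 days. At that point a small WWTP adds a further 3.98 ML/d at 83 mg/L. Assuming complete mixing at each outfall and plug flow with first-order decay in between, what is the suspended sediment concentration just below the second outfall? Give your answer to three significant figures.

13.3 mg/L

After mixing, C = (110.0·19.00 + 20.60·69.70) / 130.6 = 3526/130.6 = 27.00 mg/L; combined flow 130.6 ML/d.
Half-life 0.49 d → k = ln 2 / 0.49 = 1.415 d⁻¹.
After decay, C = 27.00 × e^(−kt) = 27.00 × 0.4131 = 11.15 mg/L.
Second outfall: C = (130.6·11.15 + 3.980·83.00)/134.6 = 13.28 mg/L.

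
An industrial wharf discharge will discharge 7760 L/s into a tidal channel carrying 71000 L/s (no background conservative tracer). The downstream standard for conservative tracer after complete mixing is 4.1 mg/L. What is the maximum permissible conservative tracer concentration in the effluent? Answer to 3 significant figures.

41.6 mg/L

At the limit, (Qr·Cr + Qe·Cₑ)/(Qr + Qe) = 4.1:
Cₑ = (78760·4.1 − 71000·0) / 7760 = 41.61 mg/L.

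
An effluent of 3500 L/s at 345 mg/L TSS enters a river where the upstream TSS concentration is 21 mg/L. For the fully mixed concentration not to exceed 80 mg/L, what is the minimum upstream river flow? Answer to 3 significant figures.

15700 L/s

Set C_mix = 80: (Q·21.00 + 3500·345.0) / (Q + 3500) = 80
→ Q = 3500·(345.0 − 80)/(80 − 21.00) = 15720 L/s.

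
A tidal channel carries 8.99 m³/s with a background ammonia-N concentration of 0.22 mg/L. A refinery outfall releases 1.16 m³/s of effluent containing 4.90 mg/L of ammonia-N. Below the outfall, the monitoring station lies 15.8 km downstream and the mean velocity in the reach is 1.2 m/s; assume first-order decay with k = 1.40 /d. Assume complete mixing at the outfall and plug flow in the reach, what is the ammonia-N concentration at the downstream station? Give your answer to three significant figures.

Conservation of mass: C = (8.990·0.2200 + 1.160·4.900) / 10.15 = 7.662/10.15 = 0.7549 mg/L.
Travel time t = 15.8·1000 / 1.2 = 13170 s = 3.657 h.
First-order decay: C = 0.7549·exp(−k·t) = 0.7549·0.8079 = 0.6098 mg/L.

0.610 mg/L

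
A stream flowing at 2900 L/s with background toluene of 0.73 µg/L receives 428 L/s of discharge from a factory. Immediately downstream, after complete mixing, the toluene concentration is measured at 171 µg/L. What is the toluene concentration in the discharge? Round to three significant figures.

1320 µg/L

Mass balance: 2900·0.7300 + 428.0·Cₑ = 3328·171.0
→ Cₑ = (3328·171.0 − 2900·0.7300) / 428.0 = 1325 µg/L.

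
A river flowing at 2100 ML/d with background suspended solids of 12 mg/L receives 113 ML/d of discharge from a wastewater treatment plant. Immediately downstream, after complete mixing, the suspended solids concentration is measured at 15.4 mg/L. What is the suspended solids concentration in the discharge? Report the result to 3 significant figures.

Mass balance: 2100·12.00 + 113.0·Cₑ = 2213·15.40
→ Cₑ = (2213·15.40 − 2100·12.00) / 113.0 = 78.59 mg/L.

78.6 mg/L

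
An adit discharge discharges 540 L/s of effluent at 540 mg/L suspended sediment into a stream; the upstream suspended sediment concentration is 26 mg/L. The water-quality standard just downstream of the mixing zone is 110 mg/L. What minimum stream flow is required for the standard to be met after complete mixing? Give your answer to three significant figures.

Set C_mix = 110: (Q·26.00 + 540.0·540.0) / (Q + 540.0) = 110
→ Q = 540.0·(540.0 − 110)/(110 − 26.00) = 2764 L/s.

2760 L/s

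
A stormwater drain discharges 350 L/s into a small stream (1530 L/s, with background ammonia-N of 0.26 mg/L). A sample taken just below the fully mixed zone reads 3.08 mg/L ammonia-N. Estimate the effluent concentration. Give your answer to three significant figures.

Mass balance: 1530·0.2600 + 350.0·Cₑ = 1880·3.080
→ Cₑ = (1880·3.080 − 1530·0.2600) / 350.0 = 15.41 mg/L.

15.4 mg/L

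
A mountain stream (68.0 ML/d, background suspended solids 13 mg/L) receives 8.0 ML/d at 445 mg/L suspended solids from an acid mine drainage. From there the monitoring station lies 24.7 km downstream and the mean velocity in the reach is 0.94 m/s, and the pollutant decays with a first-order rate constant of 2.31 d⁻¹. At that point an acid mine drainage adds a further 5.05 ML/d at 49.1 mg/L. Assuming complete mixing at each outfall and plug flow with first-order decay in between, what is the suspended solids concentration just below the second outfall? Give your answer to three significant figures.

30.2 mg/L

Mixed concentration C = ΣQC/ΣQ = (68.00·13.00 + 8.000·445.0) / 76.00 = 4444/76.00 = 58.47 mg/L; combined flow 76.00 ML/d.
Travel time t = 24.7·1000 / 0.94 = 26280 s = 7.299 h.
After decay, C = 58.47 × e^(−kt) = 58.47 × 0.4953 = 28.96 mg/L.
At the second outfall, C = (76.00·28.96 + 5.050·49.10) / (76.00 + 5.050) = 30.22 mg/L.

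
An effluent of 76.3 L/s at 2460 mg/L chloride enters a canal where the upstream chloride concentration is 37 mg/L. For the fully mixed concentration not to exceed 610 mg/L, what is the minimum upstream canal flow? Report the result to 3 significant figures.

Set C_mix = 610: (Q·37.00 + 76.30·2460) / (Q + 76.30) = 610
→ Q = 76.30·(2460 − 610)/(610 − 37.00) = 246.3 L/s.

246 L/s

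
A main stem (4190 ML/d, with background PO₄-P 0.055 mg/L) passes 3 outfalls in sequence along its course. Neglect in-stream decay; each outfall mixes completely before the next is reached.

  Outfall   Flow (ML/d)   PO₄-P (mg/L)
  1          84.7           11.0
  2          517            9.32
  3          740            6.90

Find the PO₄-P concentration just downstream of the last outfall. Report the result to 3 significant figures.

2.00 mg/L

Below outfall 1: Q → 4275 ML/d, C = (4190·0.05500 + 84.70·11.00)/4275 = 0.2719 mg/L.
Below outfall 2: Q → 4792 ML/d, C = (4275·0.2719 + 517.0·9.320)/4792 = 1.248 mg/L.
Below outfall 3: Q → 5532 ML/d, C = (4792·1.248 + 740.0·6.900)/5532 = 2.004 mg/L.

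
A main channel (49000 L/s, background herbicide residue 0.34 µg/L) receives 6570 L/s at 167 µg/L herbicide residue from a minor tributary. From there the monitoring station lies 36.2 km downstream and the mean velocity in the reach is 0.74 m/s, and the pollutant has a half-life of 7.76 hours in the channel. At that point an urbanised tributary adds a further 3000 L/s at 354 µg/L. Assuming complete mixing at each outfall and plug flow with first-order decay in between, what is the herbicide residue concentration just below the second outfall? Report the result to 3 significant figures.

23.8 µg/L

Mixed concentration C = ΣQC/ΣQ = (49000·0.3400 + 6570·167.0) / 55570 = 1114000/55570 = 20.04 µg/L; combined flow 55570 L/s.
Travel time t = 36.2·1000 / 0.74 = 48920 s = 13.59 h.
Half-life 7.76 h → k = ln 2 / 7.76 = 0.08932 h⁻¹ = 2.144 d⁻¹.
After decay, C = 20.04 × e^(−kt) = 20.04 × 0.2971 = 5.955 µg/L.
Second outfall: C = (55570·5.955 + 3000·354.0)/58570 = 23.78 µg/L.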